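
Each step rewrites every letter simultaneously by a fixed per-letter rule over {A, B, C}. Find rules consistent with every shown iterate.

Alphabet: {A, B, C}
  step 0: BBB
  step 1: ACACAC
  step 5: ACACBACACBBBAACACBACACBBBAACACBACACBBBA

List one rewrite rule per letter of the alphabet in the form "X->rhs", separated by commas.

A->B, B->AC, C->BA

  step 0 ⇒ step 1: BBB ⇒ AC·AC·AC
    B ↦ AC
    A ↦ B  (constrained at step 1)
    C ↦ BA  (constrained at step 1)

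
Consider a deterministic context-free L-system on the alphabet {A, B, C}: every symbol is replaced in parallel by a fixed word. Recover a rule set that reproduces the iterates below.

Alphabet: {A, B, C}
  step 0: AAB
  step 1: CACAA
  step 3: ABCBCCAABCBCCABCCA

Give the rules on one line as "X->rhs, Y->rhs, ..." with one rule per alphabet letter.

A->CA, B->A, C->BC

  step 0 ⇒ step 1: AAB ⇒ CA·CA·A
    A ↦ CA
    B ↦ A
    C ↦ BC  (constrained at step 1)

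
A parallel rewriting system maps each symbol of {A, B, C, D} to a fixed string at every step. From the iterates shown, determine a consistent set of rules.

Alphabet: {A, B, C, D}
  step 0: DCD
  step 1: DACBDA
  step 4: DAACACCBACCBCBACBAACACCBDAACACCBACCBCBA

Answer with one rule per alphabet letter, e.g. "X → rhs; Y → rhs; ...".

  step 0 ⇒ step 1: DCD ⇒ DA·CB·DA
    C ↦ CB
    D ↦ DA
    A ↦ AC  (constrained at step 1)
    B ↦ A  (constrained at step 1)

A->AC, B->A, C->CB, D->DA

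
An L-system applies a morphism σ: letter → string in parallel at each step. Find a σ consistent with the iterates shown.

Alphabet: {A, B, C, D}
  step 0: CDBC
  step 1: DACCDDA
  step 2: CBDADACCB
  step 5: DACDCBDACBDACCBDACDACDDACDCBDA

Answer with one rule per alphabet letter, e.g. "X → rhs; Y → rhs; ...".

A->B, B->CD, C->DA, D->C

  step 1 ⇒ step 2: DACCDDA ⇒ C·B·DA·DA·C·C·B
    A ↦ B
    C ↦ DA
    D ↦ C
  step 0 ⇒ step 1: CDBC ⇒ DA·C·CD·DA
    B ↦ CD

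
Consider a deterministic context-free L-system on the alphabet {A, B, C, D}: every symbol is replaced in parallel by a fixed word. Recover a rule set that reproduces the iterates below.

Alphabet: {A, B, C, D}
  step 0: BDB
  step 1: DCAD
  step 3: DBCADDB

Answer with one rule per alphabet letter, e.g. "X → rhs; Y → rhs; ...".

A->B, B->D, C->D, D->CA

  step 0 ⇒ step 1: BDB ⇒ D·CA·D
    B ↦ D
    D ↦ CA
    A ↦ B  (constrained at step 1)
    C ↦ D  (constrained at step 1)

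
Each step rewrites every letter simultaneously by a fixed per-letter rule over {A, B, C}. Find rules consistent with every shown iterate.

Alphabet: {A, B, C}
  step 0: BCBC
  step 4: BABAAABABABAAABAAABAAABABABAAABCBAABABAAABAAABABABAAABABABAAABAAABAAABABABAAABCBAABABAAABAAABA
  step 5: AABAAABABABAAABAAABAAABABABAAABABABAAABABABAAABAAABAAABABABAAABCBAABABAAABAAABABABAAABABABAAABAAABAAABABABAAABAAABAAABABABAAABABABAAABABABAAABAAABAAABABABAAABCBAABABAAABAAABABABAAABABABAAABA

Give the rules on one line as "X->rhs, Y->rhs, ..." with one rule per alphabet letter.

  step 4 ⇒ step 5: BABAAABABABAAABAAABAAABABABAAABCBAABABAAABAAABABABAAABABABAAABAAABAAABABABAAABCBAABABAAABAAABA ⇒ AA·BA·AA·BA·BA·BA·AA·BA·AA·BA·AA·BA·BA·BA·AA·BA·BA·BA·AA·BA·BA·BA·AA·BA·AA·BA·AA·BA·BA·BA·AA·BCB·AA·BA·BA·AA·BA·AA·BA·BA·BA·AA·BA·BA·BA·AA·BA·AA·BA·AA·BA·BA·BA·AA·BA·AA·BA·AA·BA·BA·BA·AA·BA·BA·BA·AA·BA·BA·BA·AA·BA·AA·BA·AA·BA·BA·BA·AA·BCB·AA·BA·BA·AA·BA·AA·BA·BA·BA·AA·BA·BA·BA·AA·BA
    A ↦ BA
    B ↦ AA
    C ↦ BCB

A->BA, B->AA, C->BCB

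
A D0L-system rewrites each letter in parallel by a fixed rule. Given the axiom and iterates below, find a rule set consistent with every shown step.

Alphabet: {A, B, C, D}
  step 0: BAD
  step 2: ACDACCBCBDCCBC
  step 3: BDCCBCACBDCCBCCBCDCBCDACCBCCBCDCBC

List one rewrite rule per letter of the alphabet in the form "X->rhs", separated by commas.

  step 2 ⇒ step 3: ACDACCBCBDCCBC ⇒ BDC·CBC·AC·BDC·CBC·CBC·D·CBC·D·AC·CBC·CBC·D·CBC
    A ↦ BDC
    B ↦ D
    C ↦ CBC
    D ↦ AC

A->BDC, B->D, C->CBC, D->AC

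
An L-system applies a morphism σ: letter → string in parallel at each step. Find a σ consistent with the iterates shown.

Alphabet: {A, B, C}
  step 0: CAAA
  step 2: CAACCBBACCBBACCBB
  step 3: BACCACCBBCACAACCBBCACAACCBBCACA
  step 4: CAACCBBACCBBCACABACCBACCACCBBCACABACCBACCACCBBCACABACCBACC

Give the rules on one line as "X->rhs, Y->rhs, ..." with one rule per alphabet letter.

  step 3 ⇒ step 4: BACCACCBBCACAACCBBCACAACCBBCACA ⇒ CA·ACC·B·B·ACC·B·B·CA·CA·B·ACC·B·ACC·ACC·B·B·CA·CA·B·ACC·B·ACC·ACC·B·B·CA·CA·B·ACC·B·ACC
    A ↦ ACC
    B ↦ CA
    C ↦ B

A->ACC, B->CA, C->B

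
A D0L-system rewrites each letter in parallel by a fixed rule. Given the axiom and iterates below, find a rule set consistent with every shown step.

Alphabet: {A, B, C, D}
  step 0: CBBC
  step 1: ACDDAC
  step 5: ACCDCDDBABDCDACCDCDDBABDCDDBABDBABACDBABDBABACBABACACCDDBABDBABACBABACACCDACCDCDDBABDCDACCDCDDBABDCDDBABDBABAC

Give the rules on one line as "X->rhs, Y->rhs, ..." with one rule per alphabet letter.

A->BAB, B->D, C->AC, D->CD

  step 0 ⇒ step 1: CBBC ⇒ AC·D·D·AC
    B ↦ D
    C ↦ AC
    A ↦ BAB  (constrained at step 1)
    D ↦ CD  (constrained at step 1)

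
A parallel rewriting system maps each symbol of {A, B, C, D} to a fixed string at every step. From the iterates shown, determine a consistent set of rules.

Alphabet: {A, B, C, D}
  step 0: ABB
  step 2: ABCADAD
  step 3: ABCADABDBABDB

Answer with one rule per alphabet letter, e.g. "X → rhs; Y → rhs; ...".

A->AB, B->C, C->AD, D->DB

  step 2 ⇒ step 3: ABCADAD ⇒ AB·C·AD·AB·DB·AB·DB
    A ↦ AB
    B ↦ C
    C ↦ AD
    D ↦ DB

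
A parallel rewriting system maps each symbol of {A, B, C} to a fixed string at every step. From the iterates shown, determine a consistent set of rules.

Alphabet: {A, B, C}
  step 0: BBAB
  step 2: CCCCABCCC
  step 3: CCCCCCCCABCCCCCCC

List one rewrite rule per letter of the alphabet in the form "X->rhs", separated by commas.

A->AB, B->C, C->CC

  step 2 ⇒ step 3: CCCCABCCC ⇒ CC·CC·CC·CC·AB·C·CC·CC·CC
    A ↦ AB
    B ↦ C
    C ↦ CC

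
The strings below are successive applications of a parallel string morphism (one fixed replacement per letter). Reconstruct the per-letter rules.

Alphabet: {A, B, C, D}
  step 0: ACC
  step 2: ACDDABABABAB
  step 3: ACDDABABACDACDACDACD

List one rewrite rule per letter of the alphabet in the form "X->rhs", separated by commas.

  step 2 ⇒ step 3: ACDDABABABAB ⇒ AC·DD·AB·AB·AC·D·AC·D·AC·D·AC·D
    A ↦ AC
    B ↦ D
    C ↦ DD
    D ↦ AB

A->AC, B->D, C->DD, D->AB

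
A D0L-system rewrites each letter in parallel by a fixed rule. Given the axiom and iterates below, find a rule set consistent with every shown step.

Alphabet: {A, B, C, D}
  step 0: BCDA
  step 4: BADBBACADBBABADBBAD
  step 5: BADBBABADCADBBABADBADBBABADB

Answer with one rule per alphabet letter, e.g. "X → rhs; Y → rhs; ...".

  step 4 ⇒ step 5: BADBBACADBBABADBBAD ⇒ BA·D·B·BA·BA·D·CA·D·B·BA·BA·D·BA·D·B·BA·BA·D·B
    A ↦ D
    B ↦ BA
    C ↦ CA
    D ↦ B

A->D, B->BA, C->CA, D->B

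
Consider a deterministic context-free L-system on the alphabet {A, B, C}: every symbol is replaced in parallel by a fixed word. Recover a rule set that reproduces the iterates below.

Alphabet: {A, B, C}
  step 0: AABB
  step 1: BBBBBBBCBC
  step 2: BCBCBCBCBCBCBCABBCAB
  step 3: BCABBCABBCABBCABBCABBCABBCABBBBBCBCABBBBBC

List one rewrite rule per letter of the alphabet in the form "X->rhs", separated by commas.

  step 2 ⇒ step 3: BCBCBCBCBCBCBCABBCAB ⇒ BC·AB·BC·AB·BC·AB·BC·AB·BC·AB·BC·AB·BC·AB·BBB·BC·BC·AB·BBB·BC
    A ↦ BBB
    B ↦ BC
    C ↦ AB

A->BBB, B->BC, C->AB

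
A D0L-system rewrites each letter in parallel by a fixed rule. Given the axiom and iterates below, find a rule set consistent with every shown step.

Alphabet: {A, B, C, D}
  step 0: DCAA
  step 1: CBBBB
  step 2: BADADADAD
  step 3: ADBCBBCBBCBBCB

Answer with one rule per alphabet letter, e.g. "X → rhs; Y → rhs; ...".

  step 2 ⇒ step 3: BADADADAD ⇒ AD·B·CB·B·CB·B·CB·B·CB
    A ↦ B
    B ↦ AD
    D ↦ CB
  step 0 ⇒ step 1: DCAA ⇒ CB·B·B·B
    C ↦ B

A->B, B->AD, C->B, D->CB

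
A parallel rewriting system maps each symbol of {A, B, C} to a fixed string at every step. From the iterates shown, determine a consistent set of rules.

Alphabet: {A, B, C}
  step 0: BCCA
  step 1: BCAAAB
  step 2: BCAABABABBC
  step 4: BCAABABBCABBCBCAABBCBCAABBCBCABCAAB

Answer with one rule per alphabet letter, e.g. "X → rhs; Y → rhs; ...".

A->AB, B->BC, C->A

  step 1 ⇒ step 2: BCAAAB ⇒ BC·A·AB·AB·AB·BC
    A ↦ AB
    B ↦ BC
    C ↦ A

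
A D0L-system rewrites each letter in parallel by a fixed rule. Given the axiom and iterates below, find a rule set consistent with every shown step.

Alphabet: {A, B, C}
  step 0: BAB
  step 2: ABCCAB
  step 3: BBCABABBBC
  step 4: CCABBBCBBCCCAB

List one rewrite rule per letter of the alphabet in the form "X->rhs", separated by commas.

  step 3 ⇒ step 4: BBCABABBBC ⇒ C·C·AB·BB·C·BB·C·C·C·AB
    A ↦ BB
    B ↦ C
    C ↦ AB

A->BB, B->C, C->AB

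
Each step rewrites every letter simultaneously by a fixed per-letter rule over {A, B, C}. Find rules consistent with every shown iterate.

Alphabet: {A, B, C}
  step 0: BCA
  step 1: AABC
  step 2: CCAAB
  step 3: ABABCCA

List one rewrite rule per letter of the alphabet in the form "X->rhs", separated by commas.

A->C, B->A, C->AB

  step 2 ⇒ step 3: CCAAB ⇒ AB·AB·C·C·A
    A ↦ C
    B ↦ A
    C ↦ AB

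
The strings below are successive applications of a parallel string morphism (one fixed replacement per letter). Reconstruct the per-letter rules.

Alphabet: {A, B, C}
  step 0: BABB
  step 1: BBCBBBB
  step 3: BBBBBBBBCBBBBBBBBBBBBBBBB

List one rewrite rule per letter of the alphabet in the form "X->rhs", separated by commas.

A->C, B->BB, C->A

  step 0 ⇒ step 1: BABB ⇒ BB·C·BB·BB
    A ↦ C
    B ↦ BB
    C ↦ A  (constrained at step 1)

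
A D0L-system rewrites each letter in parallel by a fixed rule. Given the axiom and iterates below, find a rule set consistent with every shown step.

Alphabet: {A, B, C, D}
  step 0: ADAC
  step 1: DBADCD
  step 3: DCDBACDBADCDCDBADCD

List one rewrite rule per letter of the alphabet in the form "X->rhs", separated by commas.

  step 0 ⇒ step 1: ADAC ⇒ D·BA·D·CD
    A ↦ D
    C ↦ CD
    D ↦ BA
    B ↦ DC  (constrained at step 1)

A->D, B->DC, C->CD, D->BA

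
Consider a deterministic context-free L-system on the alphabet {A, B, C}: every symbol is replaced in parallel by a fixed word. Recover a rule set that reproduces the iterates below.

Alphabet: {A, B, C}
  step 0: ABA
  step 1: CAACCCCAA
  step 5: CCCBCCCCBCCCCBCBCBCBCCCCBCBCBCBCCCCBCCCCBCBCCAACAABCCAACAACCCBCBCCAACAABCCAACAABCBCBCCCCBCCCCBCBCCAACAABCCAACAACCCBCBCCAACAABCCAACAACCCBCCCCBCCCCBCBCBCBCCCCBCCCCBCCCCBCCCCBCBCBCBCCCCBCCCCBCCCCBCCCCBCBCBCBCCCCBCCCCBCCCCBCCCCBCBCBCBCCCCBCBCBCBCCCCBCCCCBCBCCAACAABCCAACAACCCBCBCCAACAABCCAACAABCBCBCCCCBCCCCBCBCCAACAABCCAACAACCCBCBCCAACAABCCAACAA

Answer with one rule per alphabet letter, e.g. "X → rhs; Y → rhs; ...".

  step 0 ⇒ step 1: ABA ⇒ CAA·CCC·CAA
    A ↦ CAA
    B ↦ CCC
    C ↦ BC  (constrained at step 1)

A->CAA, B->CCC, C->BC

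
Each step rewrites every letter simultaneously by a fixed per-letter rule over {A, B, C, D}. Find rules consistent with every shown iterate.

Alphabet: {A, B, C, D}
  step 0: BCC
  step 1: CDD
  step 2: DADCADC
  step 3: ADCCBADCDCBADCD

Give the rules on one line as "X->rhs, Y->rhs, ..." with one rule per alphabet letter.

A->CB, B->C, C->D, D->ADC

  step 2 ⇒ step 3: DADCADC ⇒ ADC·CB·ADC·D·CB·ADC·D
    A ↦ CB
    C ↦ D
    D ↦ ADC
  step 0 ⇒ step 1: BCC ⇒ C·D·D
    B ↦ C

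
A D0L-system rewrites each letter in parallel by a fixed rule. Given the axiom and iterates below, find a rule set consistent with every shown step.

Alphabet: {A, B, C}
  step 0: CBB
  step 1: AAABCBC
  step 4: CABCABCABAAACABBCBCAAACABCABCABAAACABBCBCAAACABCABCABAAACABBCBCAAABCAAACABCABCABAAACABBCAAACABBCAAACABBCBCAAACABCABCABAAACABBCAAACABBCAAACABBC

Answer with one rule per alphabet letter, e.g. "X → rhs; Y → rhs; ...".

  step 0 ⇒ step 1: CBB ⇒ AAA·BC·BC
    B ↦ BC
    C ↦ AAA
    A ↦ CAB  (constrained at step 1)

A->CAB, B->BC, C->AAA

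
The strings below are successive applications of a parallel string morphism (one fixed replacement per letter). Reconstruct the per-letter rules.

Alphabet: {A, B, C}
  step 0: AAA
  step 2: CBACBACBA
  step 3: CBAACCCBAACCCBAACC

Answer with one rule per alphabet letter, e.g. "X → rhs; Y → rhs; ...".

A->C, B->AC, C->CBA

  step 2 ⇒ step 3: CBACBACBA ⇒ CBA·AC·C·CBA·AC·C·CBA·AC·C
    A ↦ C
    B ↦ AC
    C ↦ CBA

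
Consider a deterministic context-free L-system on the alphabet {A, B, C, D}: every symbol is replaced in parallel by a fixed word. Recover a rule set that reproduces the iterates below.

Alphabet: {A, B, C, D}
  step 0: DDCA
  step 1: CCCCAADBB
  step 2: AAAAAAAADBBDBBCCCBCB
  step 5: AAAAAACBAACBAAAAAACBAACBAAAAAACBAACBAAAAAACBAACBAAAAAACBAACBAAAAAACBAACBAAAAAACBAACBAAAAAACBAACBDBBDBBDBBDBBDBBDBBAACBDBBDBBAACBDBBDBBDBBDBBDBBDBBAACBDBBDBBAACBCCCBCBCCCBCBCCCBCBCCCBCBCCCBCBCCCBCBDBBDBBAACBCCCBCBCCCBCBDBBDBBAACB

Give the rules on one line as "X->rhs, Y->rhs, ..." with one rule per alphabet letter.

A->DBB, B->CB, C->AA, D->CC

  step 1 ⇒ step 2: CCCCAADBB ⇒ AA·AA·AA·AA·DBB·DBB·CC·CB·CB
    A ↦ DBB
    B ↦ CB
    C ↦ AA
    D ↦ CC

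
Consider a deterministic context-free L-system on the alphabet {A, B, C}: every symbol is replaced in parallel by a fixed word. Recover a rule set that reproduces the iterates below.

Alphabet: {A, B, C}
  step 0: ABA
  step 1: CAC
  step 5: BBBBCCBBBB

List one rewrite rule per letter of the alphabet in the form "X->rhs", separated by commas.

A->C, B->A, C->BB

  step 0 ⇒ step 1: ABA ⇒ C·A·C
    A ↦ C
    B ↦ A
    C ↦ BB  (constrained at step 1)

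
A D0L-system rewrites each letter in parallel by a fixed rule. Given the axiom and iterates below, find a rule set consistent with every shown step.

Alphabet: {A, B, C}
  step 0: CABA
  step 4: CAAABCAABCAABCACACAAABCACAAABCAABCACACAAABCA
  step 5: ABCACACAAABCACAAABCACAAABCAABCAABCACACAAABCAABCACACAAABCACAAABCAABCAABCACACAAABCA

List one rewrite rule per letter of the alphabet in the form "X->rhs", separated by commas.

A->CA, B->A, C->AB

  step 4 ⇒ step 5: CAAABCAABCAABCACACAAABCACAAABCAABCACACAAABCA ⇒ AB·CA·CA·CA·A·AB·CA·CA·A·AB·CA·CA·A·AB·CA·AB·CA·AB·CA·CA·CA·A·AB·CA·AB·CA·CA·CA·A·AB·CA·CA·A·AB·CA·AB·CA·AB·CA·CA·CA·A·AB·CA
    A ↦ CA
    B ↦ A
    C ↦ AB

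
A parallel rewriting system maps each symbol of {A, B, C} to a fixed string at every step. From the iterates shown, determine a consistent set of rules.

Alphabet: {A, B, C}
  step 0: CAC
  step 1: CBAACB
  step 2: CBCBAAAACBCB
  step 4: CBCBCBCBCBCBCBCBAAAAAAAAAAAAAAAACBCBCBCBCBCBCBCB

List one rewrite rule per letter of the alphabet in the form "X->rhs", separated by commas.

A->AA, B->CB, C->CB

  step 1 ⇒ step 2: CBAACB ⇒ CB·CB·AA·AA·CB·CB
    A ↦ AA
    B ↦ CB
    C ↦ CB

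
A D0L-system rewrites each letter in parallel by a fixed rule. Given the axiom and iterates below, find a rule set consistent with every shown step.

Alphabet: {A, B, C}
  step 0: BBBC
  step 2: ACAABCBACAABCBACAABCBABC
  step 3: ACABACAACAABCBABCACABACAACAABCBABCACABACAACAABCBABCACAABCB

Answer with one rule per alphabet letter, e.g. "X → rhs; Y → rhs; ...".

A->ACA, B->ABC, C->B

  step 2 ⇒ step 3: ACAABCBACAABCBACAABCBABC ⇒ ACA·B·ACA·ACA·ABC·B·ABC·ACA·B·ACA·ACA·ABC·B·ABC·ACA·B·ACA·ACA·ABC·B·ABC·ACA·ABC·B
    A ↦ ACA
    B ↦ ABC
    C ↦ B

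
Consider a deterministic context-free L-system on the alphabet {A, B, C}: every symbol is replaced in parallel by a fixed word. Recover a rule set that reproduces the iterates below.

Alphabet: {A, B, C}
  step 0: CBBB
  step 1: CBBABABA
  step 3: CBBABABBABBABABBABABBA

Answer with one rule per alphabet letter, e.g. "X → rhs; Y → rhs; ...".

A->B, B->BA, C->CB

  step 0 ⇒ step 1: CBBB ⇒ CB·BA·BA·BA
    B ↦ BA
    C ↦ CB
    A ↦ B  (constrained at step 1)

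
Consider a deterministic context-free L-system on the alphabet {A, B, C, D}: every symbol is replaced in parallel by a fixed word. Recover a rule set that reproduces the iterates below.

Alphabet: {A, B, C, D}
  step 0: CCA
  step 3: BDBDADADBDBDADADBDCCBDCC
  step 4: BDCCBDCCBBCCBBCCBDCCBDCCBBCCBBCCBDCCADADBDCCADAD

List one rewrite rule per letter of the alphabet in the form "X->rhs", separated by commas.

A->BB, B->BD, C->AD, D->CC

  step 3 ⇒ step 4: BDBDADADBDBDADADBDCCBDCC ⇒ BD·CC·BD·CC·BB·CC·BB·CC·BD·CC·BD·CC·BB·CC·BB·CC·BD·CC·AD·AD·BD·CC·AD·AD
    A ↦ BB
    B ↦ BD
    C ↦ AD
    D ↦ CC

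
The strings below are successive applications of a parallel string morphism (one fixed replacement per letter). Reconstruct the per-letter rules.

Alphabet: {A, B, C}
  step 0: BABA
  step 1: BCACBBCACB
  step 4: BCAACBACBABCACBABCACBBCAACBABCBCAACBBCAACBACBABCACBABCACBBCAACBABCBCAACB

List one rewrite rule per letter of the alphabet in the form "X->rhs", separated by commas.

  step 0 ⇒ step 1: BABA ⇒ BC·ACB·BC·ACB
    A ↦ ACB
    B ↦ BC
    C ↦ A  (constrained at step 1)

A->ACB, B->BC, C->A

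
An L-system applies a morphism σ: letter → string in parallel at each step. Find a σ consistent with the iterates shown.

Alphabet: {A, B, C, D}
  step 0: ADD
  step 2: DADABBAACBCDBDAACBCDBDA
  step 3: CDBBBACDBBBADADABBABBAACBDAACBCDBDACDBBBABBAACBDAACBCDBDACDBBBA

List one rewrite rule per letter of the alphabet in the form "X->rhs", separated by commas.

A->BBA, B->DA, C->ACB, D->CDB

  step 2 ⇒ step 3: DADABBAACBCDBDAACBCDBDA ⇒ CDB·BBA·CDB·BBA·DA·DA·BBA·BBA·ACB·DA·ACB·CDB·DA·CDB·BBA·BBA·ACB·DA·ACB·CDB·DA·CDB·BBA
    A ↦ BBA
    B ↦ DA
    C ↦ ACB
    D ↦ CDB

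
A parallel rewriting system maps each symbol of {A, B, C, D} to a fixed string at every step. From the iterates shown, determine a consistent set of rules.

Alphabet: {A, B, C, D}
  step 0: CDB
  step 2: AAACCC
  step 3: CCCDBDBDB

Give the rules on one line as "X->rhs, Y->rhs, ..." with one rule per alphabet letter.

  step 2 ⇒ step 3: AAACCC ⇒ C·C·C·DB·DB·DB
    A ↦ C
    C ↦ DB
    B ↦ A  (constrained at step 0)
    D ↦ AA  (constrained at step 0)

A->C, B->A, C->DB, D->AA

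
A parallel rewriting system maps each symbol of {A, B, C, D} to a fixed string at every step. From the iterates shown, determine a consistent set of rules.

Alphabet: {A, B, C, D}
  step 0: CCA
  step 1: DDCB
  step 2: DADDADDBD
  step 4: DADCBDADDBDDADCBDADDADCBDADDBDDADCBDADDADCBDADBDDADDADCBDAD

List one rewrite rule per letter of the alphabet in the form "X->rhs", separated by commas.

A->CB, B->BD, C->D, D->DAD

  step 1 ⇒ step 2: DDCB ⇒ DAD·DAD·D·BD
    B ↦ BD
    C ↦ D
    D ↦ DAD
  step 0 ⇒ step 1: CCA ⇒ D·D·CB
    A ↦ CB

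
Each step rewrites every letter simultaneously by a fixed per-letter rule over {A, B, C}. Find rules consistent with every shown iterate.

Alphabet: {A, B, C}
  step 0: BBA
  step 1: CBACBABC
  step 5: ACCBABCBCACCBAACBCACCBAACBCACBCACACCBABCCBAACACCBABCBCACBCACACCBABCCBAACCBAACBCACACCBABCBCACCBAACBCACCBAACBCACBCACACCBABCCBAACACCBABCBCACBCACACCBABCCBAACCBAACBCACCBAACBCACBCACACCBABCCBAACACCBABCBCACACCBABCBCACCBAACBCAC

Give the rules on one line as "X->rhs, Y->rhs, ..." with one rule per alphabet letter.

  step 0 ⇒ step 1: BBA ⇒ CBA·CBA·BC
    A ↦ BC
    B ↦ CBA
    C ↦ AC  (constrained at step 1)

A->BC, B->CBA, C->AC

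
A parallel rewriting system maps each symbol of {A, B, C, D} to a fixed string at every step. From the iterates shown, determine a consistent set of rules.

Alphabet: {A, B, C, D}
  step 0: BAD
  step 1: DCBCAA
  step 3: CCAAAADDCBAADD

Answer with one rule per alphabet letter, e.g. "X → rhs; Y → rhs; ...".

A->C, B->DCB, C->D, D->AA

  step 0 ⇒ step 1: BAD ⇒ DCB·C·AA
    A ↦ C
    B ↦ DCB
    D ↦ AA
    C ↦ D  (constrained at step 1)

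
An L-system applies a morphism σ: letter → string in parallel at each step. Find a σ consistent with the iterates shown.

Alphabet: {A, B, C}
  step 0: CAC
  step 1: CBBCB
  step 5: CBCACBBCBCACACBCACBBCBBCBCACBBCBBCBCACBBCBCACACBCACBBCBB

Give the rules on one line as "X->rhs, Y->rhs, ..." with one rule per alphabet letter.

  step 0 ⇒ step 1: CAC ⇒ CB·B·CB
    A ↦ B
    C ↦ CB
    B ↦ CA  (constrained at step 1)

A->B, B->CA, C->CB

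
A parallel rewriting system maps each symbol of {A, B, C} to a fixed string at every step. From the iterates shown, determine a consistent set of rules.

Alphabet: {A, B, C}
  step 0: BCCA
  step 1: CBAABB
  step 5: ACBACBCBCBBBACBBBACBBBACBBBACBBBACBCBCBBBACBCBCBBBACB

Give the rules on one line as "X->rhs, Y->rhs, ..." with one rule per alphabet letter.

A->BB, B->CB, C->A

  step 0 ⇒ step 1: BCCA ⇒ CB·A·A·BB
    A ↦ BB
    B ↦ CB
    C ↦ A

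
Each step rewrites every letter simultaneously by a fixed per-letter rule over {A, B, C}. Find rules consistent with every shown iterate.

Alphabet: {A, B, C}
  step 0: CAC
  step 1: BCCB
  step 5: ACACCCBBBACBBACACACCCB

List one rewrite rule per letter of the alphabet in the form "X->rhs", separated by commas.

  step 0 ⇒ step 1: CAC ⇒ B·CC·B
    A ↦ CC
    C ↦ B
    B ↦ AC  (constrained at step 1)

A->CC, B->AC, C->B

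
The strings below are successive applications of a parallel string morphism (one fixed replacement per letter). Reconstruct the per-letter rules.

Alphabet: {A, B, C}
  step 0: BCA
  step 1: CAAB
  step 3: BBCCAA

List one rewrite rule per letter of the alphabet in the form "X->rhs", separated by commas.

  step 0 ⇒ step 1: BCA ⇒ C·AA·B
    A ↦ B
    B ↦ C
    C ↦ AA

A->B, B->C, C->AA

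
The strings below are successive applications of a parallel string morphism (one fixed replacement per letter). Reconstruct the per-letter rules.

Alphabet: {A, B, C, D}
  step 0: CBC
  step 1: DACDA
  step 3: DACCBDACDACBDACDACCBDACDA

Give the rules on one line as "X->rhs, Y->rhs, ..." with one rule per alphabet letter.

A->DAC, B->C, C->DA, D->CB

  step 0 ⇒ step 1: CBC ⇒ DA·C·DA
    B ↦ C
    C ↦ DA
    A ↦ DAC  (constrained at step 1)
    D ↦ CB  (constrained at step 1)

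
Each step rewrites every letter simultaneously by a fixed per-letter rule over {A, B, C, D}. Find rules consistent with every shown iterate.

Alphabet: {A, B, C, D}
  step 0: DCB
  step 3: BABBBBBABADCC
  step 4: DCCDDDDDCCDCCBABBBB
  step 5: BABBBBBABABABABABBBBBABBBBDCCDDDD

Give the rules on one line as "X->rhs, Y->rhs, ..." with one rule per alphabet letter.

  step 4 ⇒ step 5: DCCDDDDDCCDCCBABBBB ⇒ BA·BB·BB·BA·BA·BA·BA·BA·BB·BB·BA·BB·BB·D·CC·D·D·D·D
    A ↦ CC
    B ↦ D
    C ↦ BB
    D ↦ BA

A->CC, B->D, C->BB, D->BA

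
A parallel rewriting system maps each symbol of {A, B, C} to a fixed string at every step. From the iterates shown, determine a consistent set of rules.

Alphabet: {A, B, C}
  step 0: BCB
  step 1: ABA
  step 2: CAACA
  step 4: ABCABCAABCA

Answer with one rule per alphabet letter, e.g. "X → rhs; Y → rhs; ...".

  step 1 ⇒ step 2: ABA ⇒ CA·A·CA
    A ↦ CA
    B ↦ A
  step 0 ⇒ step 1: BCB ⇒ A·B·A
    C ↦ B

A->CA, B->A, C->B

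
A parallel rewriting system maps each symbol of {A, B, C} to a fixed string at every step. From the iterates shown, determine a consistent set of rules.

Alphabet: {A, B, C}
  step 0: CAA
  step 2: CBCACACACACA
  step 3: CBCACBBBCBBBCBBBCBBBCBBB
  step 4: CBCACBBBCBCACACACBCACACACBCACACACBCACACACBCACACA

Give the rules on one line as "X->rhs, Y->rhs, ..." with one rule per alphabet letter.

  step 3 ⇒ step 4: CBCACBBBCBBBCBBBCBBBCBBB ⇒ CB·CA·CB·BB·CB·CA·CA·CA·CB·CA·CA·CA·CB·CA·CA·CA·CB·CA·CA·CA·CB·CA·CA·CA
    A ↦ BB
    B ↦ CA
    C ↦ CB

A->BB, B->CA, C->CB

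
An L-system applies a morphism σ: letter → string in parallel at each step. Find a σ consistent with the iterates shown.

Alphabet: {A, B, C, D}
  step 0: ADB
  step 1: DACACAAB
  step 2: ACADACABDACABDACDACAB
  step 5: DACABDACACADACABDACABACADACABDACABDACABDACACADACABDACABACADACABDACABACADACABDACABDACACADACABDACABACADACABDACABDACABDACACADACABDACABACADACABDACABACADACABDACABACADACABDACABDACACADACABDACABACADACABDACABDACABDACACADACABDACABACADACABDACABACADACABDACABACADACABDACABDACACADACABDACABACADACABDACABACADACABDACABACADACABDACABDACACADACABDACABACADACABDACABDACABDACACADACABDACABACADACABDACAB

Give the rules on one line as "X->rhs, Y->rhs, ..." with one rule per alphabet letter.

  step 1 ⇒ step 2: DACACAAB ⇒ ACA·DAC·AB·DAC·AB·DAC·DAC·AB
    A ↦ DAC
    B ↦ AB
    C ↦ AB
    D ↦ ACA

A->DAC, B->AB, C->AB, D->ACA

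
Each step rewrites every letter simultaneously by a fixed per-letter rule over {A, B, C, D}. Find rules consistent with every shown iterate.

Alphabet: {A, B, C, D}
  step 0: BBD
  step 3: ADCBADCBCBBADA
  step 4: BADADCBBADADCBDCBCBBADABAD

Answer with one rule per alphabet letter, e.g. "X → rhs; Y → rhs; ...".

  step 3 ⇒ step 4: ADCBADCBCBBADA ⇒ BAD·A·D·CB·BAD·A·D·CB·D·CB·CB·BAD·A·BAD
    A ↦ BAD
    B ↦ CB
    C ↦ D
    D ↦ A

A->BAD, B->CB, C->D, D->A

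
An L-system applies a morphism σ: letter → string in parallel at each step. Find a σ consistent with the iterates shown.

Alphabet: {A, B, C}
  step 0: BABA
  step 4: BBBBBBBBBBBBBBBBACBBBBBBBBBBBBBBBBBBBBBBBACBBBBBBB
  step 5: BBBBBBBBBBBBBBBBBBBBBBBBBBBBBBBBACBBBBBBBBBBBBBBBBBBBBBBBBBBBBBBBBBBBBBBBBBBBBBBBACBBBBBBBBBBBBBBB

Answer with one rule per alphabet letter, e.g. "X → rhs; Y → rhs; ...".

A->AC, B->BB, C->B

  step 4 ⇒ step 5: BBBBBBBBBBBBBBBBACBBBBBBBBBBBBBBBBBBBBBBBACBBBBBBB ⇒ BB·BB·BB·BB·BB·BB·BB·BB·BB·BB·BB·BB·BB·BB·BB·BB·AC·B·BB·BB·BB·BB·BB·BB·BB·BB·BB·BB·BB·BB·BB·BB·BB·BB·BB·BB·BB·BB·BB·BB·BB·AC·B·BB·BB·BB·BB·BB·BB·BB
    A ↦ AC
    B ↦ BB
    C ↦ B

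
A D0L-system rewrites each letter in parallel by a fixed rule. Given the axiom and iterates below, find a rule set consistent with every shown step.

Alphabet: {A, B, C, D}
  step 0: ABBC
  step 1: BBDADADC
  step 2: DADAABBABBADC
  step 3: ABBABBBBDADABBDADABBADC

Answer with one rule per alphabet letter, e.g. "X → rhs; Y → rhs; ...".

A->BB, B->DA, C->DC, D->A

  step 2 ⇒ step 3: DADAABBABBADC ⇒ A·BB·A·BB·BB·DA·DA·BB·DA·DA·BB·A·DC
    A ↦ BB
    B ↦ DA
    C ↦ DC
    D ↦ A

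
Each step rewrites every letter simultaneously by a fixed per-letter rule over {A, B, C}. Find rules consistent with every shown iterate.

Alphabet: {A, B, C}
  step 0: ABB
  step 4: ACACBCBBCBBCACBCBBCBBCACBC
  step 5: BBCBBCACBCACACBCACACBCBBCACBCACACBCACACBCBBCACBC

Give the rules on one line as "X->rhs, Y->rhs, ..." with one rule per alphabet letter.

A->B, B->AC, C->BC

  step 4 ⇒ step 5: ACACBCBBCBBCACBCBBCBBCACBC ⇒ B·BC·B·BC·AC·BC·AC·AC·BC·AC·AC·BC·B·BC·AC·BC·AC·AC·BC·AC·AC·BC·B·BC·AC·BC
    A ↦ B
    B ↦ AC
    C ↦ BC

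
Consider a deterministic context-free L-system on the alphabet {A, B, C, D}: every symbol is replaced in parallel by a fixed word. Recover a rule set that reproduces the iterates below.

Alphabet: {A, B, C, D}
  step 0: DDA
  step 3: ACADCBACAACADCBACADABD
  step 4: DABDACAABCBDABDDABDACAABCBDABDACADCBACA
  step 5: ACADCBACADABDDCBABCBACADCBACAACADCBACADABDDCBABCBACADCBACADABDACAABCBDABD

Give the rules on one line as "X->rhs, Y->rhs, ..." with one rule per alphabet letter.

A->D, B->CB, C->AB, D->ACA

  step 4 ⇒ step 5: DABDACAABCBDABDDABDACAABCBDABDACADCBACA ⇒ ACA·D·CB·ACA·D·AB·D·D·CB·AB·CB·ACA·D·CB·ACA·ACA·D·CB·ACA·D·AB·D·D·CB·AB·CB·ACA·D·CB·ACA·D·AB·D·ACA·AB·CB·D·AB·D
    A ↦ D
    B ↦ CB
    C ↦ AB
    D ↦ ACA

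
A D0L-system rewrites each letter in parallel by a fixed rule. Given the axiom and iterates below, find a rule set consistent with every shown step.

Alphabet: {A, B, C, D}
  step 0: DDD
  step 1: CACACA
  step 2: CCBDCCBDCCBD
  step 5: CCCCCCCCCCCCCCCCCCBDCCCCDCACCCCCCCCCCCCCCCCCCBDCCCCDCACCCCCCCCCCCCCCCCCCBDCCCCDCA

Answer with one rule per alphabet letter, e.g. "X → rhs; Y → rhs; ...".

  step 1 ⇒ step 2: CACACA ⇒ CC·BD·CC·BD·CC·BD
    A ↦ BD
    C ↦ CC
    B ↦ D  (constrained at step 2)
  step 0 ⇒ step 1: DDD ⇒ CA·CA·CA
    D ↦ CA

A->BD, B->D, C->CC, D->CA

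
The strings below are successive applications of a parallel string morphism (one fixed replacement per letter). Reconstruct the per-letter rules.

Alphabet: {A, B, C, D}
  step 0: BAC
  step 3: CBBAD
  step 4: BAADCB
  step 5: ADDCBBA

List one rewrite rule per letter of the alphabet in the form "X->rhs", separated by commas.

A->D, B->A, C->B, D->CB

  step 4 ⇒ step 5: BAADCB ⇒ A·D·D·CB·B·A
    A ↦ D
    B ↦ A
    C ↦ B
    D ↦ CB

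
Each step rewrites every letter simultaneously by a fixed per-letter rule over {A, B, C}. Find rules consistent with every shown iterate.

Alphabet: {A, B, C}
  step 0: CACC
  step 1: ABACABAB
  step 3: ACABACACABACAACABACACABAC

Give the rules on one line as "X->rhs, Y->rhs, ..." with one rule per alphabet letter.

A->AC, B->A, C->AB

  step 0 ⇒ step 1: CACC ⇒ AB·AC·AB·AB
    A ↦ AC
    C ↦ AB
    B ↦ A  (constrained at step 1)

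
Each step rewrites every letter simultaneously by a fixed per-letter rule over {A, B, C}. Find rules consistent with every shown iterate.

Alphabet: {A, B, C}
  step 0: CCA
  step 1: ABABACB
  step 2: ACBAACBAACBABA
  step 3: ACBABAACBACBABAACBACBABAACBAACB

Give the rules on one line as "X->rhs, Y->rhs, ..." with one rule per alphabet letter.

  step 2 ⇒ step 3: ACBAACBAACBABA ⇒ ACB·AB·A·ACB·ACB·AB·A·ACB·ACB·AB·A·ACB·A·ACB
    A ↦ ACB
    B ↦ A
    C ↦ AB

A->ACB, B->A, C->AB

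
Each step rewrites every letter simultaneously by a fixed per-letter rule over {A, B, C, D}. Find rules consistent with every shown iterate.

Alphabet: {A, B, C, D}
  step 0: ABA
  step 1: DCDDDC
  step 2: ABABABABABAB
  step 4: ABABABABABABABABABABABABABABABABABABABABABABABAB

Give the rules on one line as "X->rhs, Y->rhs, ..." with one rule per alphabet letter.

  step 1 ⇒ step 2: DCDDDC ⇒ AB·AB·AB·AB·AB·AB
    C ↦ AB
    D ↦ AB
  step 0 ⇒ step 1: ABA ⇒ DC·DD·DC
    A ↦ DC
  step 0 ⇒ step 1: ABA ⇒ DC·DD·DC
    B ↦ DD

A->DC, B->DD, C->AB, D->AB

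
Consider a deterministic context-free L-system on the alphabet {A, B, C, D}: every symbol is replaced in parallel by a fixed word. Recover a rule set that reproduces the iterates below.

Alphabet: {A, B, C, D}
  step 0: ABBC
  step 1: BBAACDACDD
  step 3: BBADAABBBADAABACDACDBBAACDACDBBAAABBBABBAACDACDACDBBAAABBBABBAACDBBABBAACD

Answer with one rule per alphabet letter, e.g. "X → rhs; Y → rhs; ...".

  step 0 ⇒ step 1: ABBC ⇒ BBA·ACD·ACD·D
    A ↦ BBA
    B ↦ ACD
    C ↦ D
    D ↦ AAB  (constrained at step 1)

A->BBA, B->ACD, C->D, D->AAB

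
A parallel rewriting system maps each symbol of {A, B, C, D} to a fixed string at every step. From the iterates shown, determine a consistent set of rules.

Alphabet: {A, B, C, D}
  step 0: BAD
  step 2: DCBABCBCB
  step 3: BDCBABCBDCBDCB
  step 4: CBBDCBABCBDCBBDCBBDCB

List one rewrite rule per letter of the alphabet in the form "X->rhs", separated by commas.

  step 3 ⇒ step 4: BDCBABCBDCBDCB ⇒ CB·B·D·CB·AB·CB·D·CB·B·D·CB·B·D·CB
    A ↦ AB
    B ↦ CB
    C ↦ D
    D ↦ B

A->AB, B->CB, C->D, D->B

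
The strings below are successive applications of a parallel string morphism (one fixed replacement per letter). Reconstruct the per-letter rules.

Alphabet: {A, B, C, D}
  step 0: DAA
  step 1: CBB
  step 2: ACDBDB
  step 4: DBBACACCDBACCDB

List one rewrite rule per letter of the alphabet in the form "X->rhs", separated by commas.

A->B, B->DB, C->AC, D->C

  step 1 ⇒ step 2: CBB ⇒ AC·DB·DB
    B ↦ DB
    C ↦ AC
  step 0 ⇒ step 1: DAA ⇒ C·B·B
    A ↦ B
  step 0 ⇒ step 1: DAA ⇒ C·B·B
    D ↦ C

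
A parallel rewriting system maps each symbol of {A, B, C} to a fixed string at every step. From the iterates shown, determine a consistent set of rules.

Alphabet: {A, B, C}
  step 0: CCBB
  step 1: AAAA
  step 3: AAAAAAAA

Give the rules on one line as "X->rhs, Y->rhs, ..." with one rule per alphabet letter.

A->BC, B->A, C->A

  step 0 ⇒ step 1: CCBB ⇒ A·A·A·A
    B ↦ A
    C ↦ A
    A ↦ BC  (constrained at step 1)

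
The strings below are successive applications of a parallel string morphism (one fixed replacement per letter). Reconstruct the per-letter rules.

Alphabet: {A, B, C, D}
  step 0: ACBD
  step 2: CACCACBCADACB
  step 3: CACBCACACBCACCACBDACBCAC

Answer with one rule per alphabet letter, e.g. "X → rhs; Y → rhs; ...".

  step 2 ⇒ step 3: CACCACBCADACB ⇒ CA·CB·CA·CA·CB·CA·C·CA·CB·DA·CB·CA·C
    A ↦ CB
    B ↦ C
    C ↦ CA
    D ↦ DA

A->CB, B->C, C->CA, D->DA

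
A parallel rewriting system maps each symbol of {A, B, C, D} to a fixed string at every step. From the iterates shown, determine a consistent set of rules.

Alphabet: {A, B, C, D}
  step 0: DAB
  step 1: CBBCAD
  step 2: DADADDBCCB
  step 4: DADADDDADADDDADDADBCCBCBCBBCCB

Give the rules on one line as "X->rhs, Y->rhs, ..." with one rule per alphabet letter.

A->BC, B->AD, C->D, D->CB

  step 1 ⇒ step 2: CBBCAD ⇒ D·AD·AD·D·BC·CB
    A ↦ BC
    B ↦ AD
    C ↦ D
    D ↦ CB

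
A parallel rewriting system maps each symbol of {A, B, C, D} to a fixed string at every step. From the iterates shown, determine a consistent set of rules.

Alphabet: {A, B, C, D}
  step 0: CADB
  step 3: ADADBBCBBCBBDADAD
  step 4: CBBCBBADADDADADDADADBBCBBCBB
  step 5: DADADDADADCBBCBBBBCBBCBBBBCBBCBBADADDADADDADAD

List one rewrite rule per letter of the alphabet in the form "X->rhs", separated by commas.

A->C, B->AD, C->D, D->BB

  step 4 ⇒ step 5: CBBCBBADADDADADDADADBBCBBCBB ⇒ D·AD·AD·D·AD·AD·C·BB·C·BB·BB·C·BB·C·BB·BB·C·BB·C·BB·AD·AD·D·AD·AD·D·AD·AD
    A ↦ C
    B ↦ AD
    C ↦ D
    D ↦ BB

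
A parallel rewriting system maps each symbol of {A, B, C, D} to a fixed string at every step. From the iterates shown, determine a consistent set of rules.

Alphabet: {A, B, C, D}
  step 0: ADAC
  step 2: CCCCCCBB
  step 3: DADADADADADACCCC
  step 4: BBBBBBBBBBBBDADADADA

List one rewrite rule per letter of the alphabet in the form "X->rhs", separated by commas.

A->B, B->CC, C->DA, D->B

  step 3 ⇒ step 4: DADADADADADACCCC ⇒ B·B·B·B·B·B·B·B·B·B·B·B·DA·DA·DA·DA
    A ↦ B
    C ↦ DA
    D ↦ B
  step 2 ⇒ step 3: CCCCCCBB ⇒ DA·DA·DA·DA·DA·DA·CC·CC
    B ↦ CC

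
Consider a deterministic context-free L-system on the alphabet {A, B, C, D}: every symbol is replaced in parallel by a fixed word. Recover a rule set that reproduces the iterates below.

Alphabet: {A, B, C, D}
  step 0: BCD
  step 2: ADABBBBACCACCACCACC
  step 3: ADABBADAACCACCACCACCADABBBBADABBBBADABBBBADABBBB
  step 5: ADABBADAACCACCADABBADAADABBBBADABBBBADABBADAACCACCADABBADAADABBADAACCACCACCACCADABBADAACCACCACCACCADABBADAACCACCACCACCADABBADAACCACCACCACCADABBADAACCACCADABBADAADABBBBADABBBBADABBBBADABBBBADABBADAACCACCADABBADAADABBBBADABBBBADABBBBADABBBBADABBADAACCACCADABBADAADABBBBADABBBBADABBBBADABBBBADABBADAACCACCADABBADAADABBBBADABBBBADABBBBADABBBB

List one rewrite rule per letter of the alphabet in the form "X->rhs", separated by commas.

A->ADA, B->ACC, C->BB, D->BB

  step 2 ⇒ step 3: ADABBBBACCACCACCACC ⇒ ADA·BB·ADA·ACC·ACC·ACC·ACC·ADA·BB·BB·ADA·BB·BB·ADA·BB·BB·ADA·BB·BB
    A ↦ ADA
    B ↦ ACC
    C ↦ BB
    D ↦ BB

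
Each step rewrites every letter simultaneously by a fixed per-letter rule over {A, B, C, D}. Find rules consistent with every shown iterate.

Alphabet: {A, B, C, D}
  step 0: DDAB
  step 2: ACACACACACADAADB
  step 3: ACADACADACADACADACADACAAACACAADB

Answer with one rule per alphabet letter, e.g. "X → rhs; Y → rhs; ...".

  step 2 ⇒ step 3: ACACACACACADAADB ⇒ AC·AD·AC·AD·AC·AD·AC·AD·AC·AD·AC·AA·AC·AC·AA·DB
    A ↦ AC
    B ↦ DB
    C ↦ AD
    D ↦ AA

A->AC, B->DB, C->AD, D->AA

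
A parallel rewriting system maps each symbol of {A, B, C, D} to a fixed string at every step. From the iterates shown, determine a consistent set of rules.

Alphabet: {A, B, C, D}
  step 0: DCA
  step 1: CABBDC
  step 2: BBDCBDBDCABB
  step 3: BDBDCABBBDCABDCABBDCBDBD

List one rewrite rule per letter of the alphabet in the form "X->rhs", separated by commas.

A->DC, B->BD, C->BB, D->CA

  step 2 ⇒ step 3: BBDCBDBDCABB ⇒ BD·BD·CA·BB·BD·CA·BD·CA·BB·DC·BD·BD
    A ↦ DC
    B ↦ BD
    C ↦ BB
    D ↦ CA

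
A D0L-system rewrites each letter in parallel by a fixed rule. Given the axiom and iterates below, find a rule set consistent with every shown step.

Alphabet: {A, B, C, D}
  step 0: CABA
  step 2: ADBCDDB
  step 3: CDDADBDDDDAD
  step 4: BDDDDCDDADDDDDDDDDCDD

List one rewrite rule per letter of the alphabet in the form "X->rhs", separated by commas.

A->C, B->AD, C->B, D->DD

  step 3 ⇒ step 4: CDDADBDDDDAD ⇒ B·DD·DD·C·DD·AD·DD·DD·DD·DD·C·DD
    A ↦ C
    B ↦ AD
    C ↦ B
    D ↦ DD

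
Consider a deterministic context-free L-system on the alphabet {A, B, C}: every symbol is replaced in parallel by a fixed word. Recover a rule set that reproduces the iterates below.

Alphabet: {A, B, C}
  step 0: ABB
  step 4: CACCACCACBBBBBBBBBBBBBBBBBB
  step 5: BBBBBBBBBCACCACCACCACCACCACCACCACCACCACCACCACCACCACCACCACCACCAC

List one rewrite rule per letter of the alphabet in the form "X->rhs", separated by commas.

A->B, B->CAC, C->B

  step 4 ⇒ step 5: CACCACCACBBBBBBBBBBBBBBBBBB ⇒ B·B·B·B·B·B·B·B·B·CAC·CAC·CAC·CAC·CAC·CAC·CAC·CAC·CAC·CAC·CAC·CAC·CAC·CAC·CAC·CAC·CAC·CAC
    A ↦ B
    B ↦ CAC
    C ↦ B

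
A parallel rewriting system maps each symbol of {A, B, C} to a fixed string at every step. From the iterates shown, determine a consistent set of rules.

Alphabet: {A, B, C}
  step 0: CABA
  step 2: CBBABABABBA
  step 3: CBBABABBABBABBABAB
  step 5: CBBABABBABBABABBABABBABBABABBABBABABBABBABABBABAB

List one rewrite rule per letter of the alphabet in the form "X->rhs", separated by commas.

  step 2 ⇒ step 3: CBBABABABBA ⇒ CB·BA·BA·B·BA·B·BA·B·BA·BA·B
    A ↦ B
    B ↦ BA
    C ↦ CB

A->B, B->BA, C->CB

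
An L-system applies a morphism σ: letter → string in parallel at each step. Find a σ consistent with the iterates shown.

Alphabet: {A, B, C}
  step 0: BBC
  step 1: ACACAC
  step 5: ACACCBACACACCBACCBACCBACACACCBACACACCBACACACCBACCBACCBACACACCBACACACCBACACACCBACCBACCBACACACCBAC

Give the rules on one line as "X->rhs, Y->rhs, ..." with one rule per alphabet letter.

A->CB, B->AC, C->AC

  step 0 ⇒ step 1: BBC ⇒ AC·AC·AC
    B ↦ AC
    C ↦ AC
    A ↦ CB  (constrained at step 1)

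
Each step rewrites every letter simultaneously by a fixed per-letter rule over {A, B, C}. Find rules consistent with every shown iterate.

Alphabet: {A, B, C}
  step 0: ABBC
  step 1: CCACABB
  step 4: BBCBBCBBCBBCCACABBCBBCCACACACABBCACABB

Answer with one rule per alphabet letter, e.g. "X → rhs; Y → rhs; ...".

A->C, B->CA, C->BB

  step 0 ⇒ step 1: ABBC ⇒ C·CA·CA·BB
    A ↦ C
    B ↦ CA
    C ↦ BB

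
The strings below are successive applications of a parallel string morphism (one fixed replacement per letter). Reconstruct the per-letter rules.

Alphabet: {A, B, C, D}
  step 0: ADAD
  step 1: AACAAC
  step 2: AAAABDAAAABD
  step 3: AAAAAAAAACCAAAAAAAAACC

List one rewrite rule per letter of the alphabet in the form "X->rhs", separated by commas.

A->AA, B->AC, C->BD, D->C

  step 2 ⇒ step 3: AAAABDAAAABD ⇒ AA·AA·AA·AA·AC·C·AA·AA·AA·AA·AC·C
    A ↦ AA
    B ↦ AC
    D ↦ C
  step 1 ⇒ step 2: AACAAC ⇒ AA·AA·BD·AA·AA·BD
    C ↦ BD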